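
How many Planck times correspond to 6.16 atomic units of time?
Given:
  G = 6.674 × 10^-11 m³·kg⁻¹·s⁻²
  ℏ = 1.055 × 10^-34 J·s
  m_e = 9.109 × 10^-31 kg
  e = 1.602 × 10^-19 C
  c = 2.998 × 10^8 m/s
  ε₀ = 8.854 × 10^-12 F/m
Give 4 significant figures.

2.768 × 10^27

atomic unit of time: τ_au = (4πε₀)²ℏ³/(m_e e⁴) = 2.423 × 10^-17 s
Planck time: t_P = √(ℏG/c⁵) = 5.392 × 10^-44 s
6.16 × 2.423 × 10^-17 / 5.392 × 10^-44 = 2.768 × 10^27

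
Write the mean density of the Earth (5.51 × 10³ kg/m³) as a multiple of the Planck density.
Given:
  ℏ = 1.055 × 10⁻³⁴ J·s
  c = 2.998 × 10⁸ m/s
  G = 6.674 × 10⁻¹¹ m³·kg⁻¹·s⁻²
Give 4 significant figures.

Planck density: ρ_P = c⁵/(ℏG²) = 5.154 × 10⁹⁶ kg/m³.
5.51 × 10³ / 5.154 × 10⁹⁶ = 1.069 × 10⁻⁹³

1.069 × 10⁻⁹³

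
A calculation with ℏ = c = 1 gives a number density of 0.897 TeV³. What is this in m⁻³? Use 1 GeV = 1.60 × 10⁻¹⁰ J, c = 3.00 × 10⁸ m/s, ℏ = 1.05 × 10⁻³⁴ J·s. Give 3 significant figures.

Number density is [L]⁻³ = [E]³/(ℏc)³.
1 GeV³ → 1/(ℏc)³ × (1 GeV in J)³ = 1.31 × 10⁴⁷ m⁻³.
Convert the energy scale: 0.897 TeV³ = 8.97 × 10⁸ GeV³.
Result: 8.97 × 10⁸ × 1.31 × 10⁴⁷ = 1.18 × 10⁵⁶ m⁻³.

1.18 × 10⁵⁶ m⁻³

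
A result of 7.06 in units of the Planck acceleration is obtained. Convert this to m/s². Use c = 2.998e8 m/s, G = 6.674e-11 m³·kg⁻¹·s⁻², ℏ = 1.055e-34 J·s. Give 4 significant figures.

3.926e52 m/s²

One Planck acceleration: a_P = √(c⁷/(ℏG)) = 5.560e51 m/s².
7.06 × 5.560e51 m/s² = 3.926e52 m/s²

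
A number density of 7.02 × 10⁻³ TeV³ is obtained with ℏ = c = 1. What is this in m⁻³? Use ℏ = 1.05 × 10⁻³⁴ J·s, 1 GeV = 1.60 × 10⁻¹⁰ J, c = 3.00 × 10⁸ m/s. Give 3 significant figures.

9.20 × 10⁵³ m⁻³

Number density is [L]⁻³ = [E]³/(ℏc)³.
1 GeV³ → 1/(ℏc)³ × (1 GeV in J)³ = 1.31 × 10⁴⁷ m⁻³.
Convert the energy scale: 7.02 × 10⁻³ TeV³ = 7.02 × 10⁶ GeV³.
Result: 7.02 × 10⁶ × 1.31 × 10⁴⁷ = 9.20 × 10⁵³ m⁻³.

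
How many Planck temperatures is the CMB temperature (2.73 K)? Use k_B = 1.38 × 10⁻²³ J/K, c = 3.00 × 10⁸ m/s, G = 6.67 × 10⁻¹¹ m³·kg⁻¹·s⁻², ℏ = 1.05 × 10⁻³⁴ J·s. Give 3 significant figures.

1.93 × 10⁻³²

Planck temperature: T_P = √(ℏc⁵/G) / k_B = 1.42 × 10³² K.
2.73 / 1.42 × 10³² = 1.93 × 10⁻³²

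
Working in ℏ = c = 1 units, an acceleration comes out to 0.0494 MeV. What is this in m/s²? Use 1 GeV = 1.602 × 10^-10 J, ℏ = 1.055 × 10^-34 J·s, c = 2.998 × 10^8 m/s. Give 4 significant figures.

2.249 × 10^28 m/s²

Acceleration is [L]/[T]² = c·[E]/ℏ.
1 GeV → c/ℏ × (1 GeV in J) = 4.552 × 10^32 m/s².
Convert the energy scale: 0.0494 MeV = 4.94 × 10^-5 GeV.
Result: 4.94 × 10^-5 × 4.552 × 10^32 = 2.249 × 10^28 m/s².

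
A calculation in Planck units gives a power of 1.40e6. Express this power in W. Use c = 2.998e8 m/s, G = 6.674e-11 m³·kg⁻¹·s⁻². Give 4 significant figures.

One Planck power: P_P = c⁵/G = 3.629e52 W.
1.40e6 × 3.629e52 W = 5.080e58 W

5.080e58 W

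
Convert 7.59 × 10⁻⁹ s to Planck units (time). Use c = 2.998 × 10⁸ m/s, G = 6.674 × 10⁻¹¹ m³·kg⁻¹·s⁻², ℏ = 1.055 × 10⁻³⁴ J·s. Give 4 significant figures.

1.408 × 10³⁵

Planck time: t_P = √(ℏG/c⁵) = 5.392 × 10⁻⁴⁴ s.
7.59 × 10⁻⁹ / 5.392 × 10⁻⁴⁴ = 1.408 × 10³⁵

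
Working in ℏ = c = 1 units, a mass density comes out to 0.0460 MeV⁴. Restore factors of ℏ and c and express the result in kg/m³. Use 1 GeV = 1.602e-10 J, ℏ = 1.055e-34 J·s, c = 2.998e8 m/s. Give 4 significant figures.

1.065e7 kg/m³

Mass density is [E]/(c²[L]³) = [E]⁴/(ℏ³c⁵).
1 GeV⁴ → 1/(ℏ³c⁵) × (1 GeV in J)⁴ = 2.316e20 kg/m³.
Convert the energy scale: 0.0460 MeV⁴ = 4.60e-14 GeV⁴.
Result: 4.60e-14 × 2.316e20 = 1.065e7 kg/m³.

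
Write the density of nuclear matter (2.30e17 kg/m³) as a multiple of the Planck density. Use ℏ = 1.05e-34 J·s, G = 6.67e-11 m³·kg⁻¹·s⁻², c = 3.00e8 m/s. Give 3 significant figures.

Planck density: ρ_P = c⁵/(ℏG²) = 5.20e96 kg/m³.
2.30e17 / 5.20e96 = 4.42e-80

4.42e-80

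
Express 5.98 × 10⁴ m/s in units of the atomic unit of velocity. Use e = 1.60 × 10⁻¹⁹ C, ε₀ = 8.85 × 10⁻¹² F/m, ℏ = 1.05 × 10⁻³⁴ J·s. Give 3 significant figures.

0.0273

atomic unit of velocity: v_au = e²/(4πε₀ℏ) = 2.19 × 10⁶ m/s.
5.98 × 10⁴ / 2.19 × 10⁶ = 0.0273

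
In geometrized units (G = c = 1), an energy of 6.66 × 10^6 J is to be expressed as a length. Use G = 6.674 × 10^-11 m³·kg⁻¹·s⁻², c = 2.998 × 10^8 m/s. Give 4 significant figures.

Energy → length via G/c⁴.
6.66 × 10^6 J × (G/c⁴) = 5.502 × 10^-38 m

5.502 × 10^-38 m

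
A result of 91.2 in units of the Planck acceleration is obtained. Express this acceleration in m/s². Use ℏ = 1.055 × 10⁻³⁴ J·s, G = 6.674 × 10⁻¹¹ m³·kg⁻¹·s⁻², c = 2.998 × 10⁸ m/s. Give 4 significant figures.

5.071 × 10⁵³ m/s²

One Planck acceleration: a_P = √(c⁷/(ℏG)) = 5.560 × 10⁵¹ m/s².
91.2 × 5.560 × 10⁵¹ m/s² = 5.071 × 10⁵³ m/s²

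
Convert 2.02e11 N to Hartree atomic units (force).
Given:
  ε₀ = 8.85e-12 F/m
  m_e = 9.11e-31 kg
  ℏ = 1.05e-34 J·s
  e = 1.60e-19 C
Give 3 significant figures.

atomic unit of force: F_au = E_h/a₀ = m_e²e⁶/((4πε₀)³ℏ⁴) = 8.33e-8 N.
2.02e11 / 8.33e-8 = 2.43e18

2.43e18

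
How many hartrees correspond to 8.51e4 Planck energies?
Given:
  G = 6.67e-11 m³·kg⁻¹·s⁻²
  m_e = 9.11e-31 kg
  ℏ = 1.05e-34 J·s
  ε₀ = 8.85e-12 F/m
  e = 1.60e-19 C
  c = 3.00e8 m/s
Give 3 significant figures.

Planck energy: E_P = √(ℏc⁵/G) = 1.96e9 J
hartree: E_h = m_e e⁴/(4πε₀ℏ)² = 4.38e-18 J
8.51e4 × 1.96e9 / 4.38e-18 = 3.80e31

3.80e31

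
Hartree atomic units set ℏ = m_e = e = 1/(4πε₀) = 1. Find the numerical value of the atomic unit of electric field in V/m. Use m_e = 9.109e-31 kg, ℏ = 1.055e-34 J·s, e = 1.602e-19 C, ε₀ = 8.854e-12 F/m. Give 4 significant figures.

From ℏ = m_e = e = 1/(4πε₀) = 1 the electric field scale is E_au = E_h/(e a₀) = m_e²e⁵/((4πε₀)³ℏ⁴).
E_h = 4.354e-18 J
a₀ = 5.297e-11 m
E_h/(e·a₀) = 5.131e11 V/m

5.131e11 V/m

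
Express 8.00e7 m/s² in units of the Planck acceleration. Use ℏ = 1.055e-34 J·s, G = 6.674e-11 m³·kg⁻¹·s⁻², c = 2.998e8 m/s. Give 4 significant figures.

1.439e-44

Planck acceleration: a_P = √(c⁷/(ℏG)) = 5.560e51 m/s².
8.00e7 / 5.560e51 = 1.439e-44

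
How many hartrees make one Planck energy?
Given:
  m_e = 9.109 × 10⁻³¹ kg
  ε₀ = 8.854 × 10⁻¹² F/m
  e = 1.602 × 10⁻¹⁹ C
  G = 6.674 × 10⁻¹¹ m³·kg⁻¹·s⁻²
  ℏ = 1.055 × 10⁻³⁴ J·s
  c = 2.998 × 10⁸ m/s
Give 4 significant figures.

4.494 × 10²⁶

Planck energy: E_P = √(ℏc⁵/G) = 1.957 × 10⁹ J
hartree: E_h = m_e e⁴/(4πε₀ℏ)² = 4.354 × 10⁻¹⁸ J
ratio = 1.957 × 10⁹ / 4.354 × 10⁻¹⁸ = 4.494 × 10²⁶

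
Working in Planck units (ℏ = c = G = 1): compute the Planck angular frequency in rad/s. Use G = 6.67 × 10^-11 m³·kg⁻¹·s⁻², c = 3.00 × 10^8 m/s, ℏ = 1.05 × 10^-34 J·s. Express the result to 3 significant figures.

1.86 × 10^43 rad/s

From ℏ = c = G = 1 the angular frequency scale is ω_P = √(c⁵/(ℏG)).
  = √(3.47 × 10^86)
  = 1.86 × 10^43 rad/s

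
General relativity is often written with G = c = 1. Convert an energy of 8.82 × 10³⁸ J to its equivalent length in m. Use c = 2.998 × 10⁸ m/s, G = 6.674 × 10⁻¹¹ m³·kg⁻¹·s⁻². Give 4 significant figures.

7.287 × 10⁻⁶ m

Energy → length via G/c⁴.
8.82 × 10³⁸ J × (G/c⁴) = 7.287 × 10⁻⁶ m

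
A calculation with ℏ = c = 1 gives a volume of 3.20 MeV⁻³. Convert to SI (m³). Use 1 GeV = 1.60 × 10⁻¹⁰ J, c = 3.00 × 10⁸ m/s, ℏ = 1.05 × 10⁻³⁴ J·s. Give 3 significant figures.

Volume is [L]³ = [E]⁻³·(ℏc)³.
1 GeV⁻³ → (ℏc)³ × (1 GeV in J)⁻³ = 7.63 × 10⁻⁴⁸ m³.
Convert the energy scale: 3.20 MeV⁻³ = 3.20 × 10⁹ GeV⁻³.
Result: 3.20 × 10⁹ × 7.63 × 10⁻⁴⁸ = 2.44 × 10⁻³⁸ m³.

2.44 × 10⁻³⁸ m³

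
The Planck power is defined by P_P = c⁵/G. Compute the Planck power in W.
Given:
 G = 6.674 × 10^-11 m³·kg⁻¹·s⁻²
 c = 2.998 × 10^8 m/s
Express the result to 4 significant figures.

3.629 × 10^52 W

P_P = c⁵/G
  = 2.422 × 10^42 / 6.674 × 10^-11
  = 3.629 × 10^52 W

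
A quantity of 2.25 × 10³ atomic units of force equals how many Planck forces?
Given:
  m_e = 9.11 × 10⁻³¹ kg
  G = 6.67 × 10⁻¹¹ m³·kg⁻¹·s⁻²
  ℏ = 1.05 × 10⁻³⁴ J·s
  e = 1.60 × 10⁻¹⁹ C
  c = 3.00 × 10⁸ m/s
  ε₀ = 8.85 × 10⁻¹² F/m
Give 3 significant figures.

atomic unit of force: F_au = E_h/a₀ = m_e²e⁶/((4πε₀)³ℏ⁴) = 8.33 × 10⁻⁸ N
Planck force: F_P = c⁴/G = 1.21 × 10⁴⁴ N
2.25 × 10³ × 8.33 × 10⁻⁸ / 1.21 × 10⁴⁴ = 1.54 × 10⁻⁴⁸

1.54 × 10⁻⁴⁸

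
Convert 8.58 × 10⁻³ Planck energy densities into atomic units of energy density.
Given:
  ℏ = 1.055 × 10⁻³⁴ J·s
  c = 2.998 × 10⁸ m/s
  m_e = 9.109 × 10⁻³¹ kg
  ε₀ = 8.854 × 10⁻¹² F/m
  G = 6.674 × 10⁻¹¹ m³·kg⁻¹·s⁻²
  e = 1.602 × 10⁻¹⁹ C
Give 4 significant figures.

1.357 × 10⁹⁸

Planck energy density: u_P = c⁷/(ℏG²) = 4.632 × 10¹¹³ J/m³
atomic unit of energy density: u_au = E_h/a₀³ = m_e⁴e¹⁰/((4πε₀)⁵ℏ⁸) = 2.929 × 10¹³ J/m³
8.58 × 10⁻³ × 4.632 × 10¹¹³ / 2.929 × 10¹³ = 1.357 × 10⁹⁸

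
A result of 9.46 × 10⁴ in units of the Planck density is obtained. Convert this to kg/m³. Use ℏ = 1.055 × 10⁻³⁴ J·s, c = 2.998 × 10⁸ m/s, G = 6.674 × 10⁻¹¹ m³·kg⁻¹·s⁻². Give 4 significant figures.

One Planck density: ρ_P = c⁵/(ℏG²) = 5.154 × 10⁹⁶ kg/m³.
9.46 × 10⁴ × 5.154 × 10⁹⁶ kg/m³ = 4.876 × 10¹⁰¹ kg/m³

4.876 × 10¹⁰¹ kg/m³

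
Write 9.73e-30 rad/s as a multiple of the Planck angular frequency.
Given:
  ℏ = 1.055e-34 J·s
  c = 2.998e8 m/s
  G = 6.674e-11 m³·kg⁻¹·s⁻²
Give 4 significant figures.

Planck angular frequency: ω_P = √(c⁵/(ℏG)) = 1.855e43 rad/s.
9.73e-30 / 1.855e43 = 5.246e-73

5.246e-73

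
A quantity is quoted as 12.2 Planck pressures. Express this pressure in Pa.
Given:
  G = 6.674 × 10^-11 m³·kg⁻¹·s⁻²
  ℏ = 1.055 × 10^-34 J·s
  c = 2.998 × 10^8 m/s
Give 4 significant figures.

5.651 × 10^114 Pa

One Planck pressure: p_P = c⁷/(ℏG²) = 4.632 × 10^113 Pa.
12.2 × 4.632 × 10^113 Pa = 5.651 × 10^114 Pa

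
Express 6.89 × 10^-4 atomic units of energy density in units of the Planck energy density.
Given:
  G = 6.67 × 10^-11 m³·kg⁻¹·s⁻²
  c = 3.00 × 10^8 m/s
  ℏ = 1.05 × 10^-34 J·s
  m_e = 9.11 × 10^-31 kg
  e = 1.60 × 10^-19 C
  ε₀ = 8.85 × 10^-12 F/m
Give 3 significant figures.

atomic unit of energy density: u_au = E_h/a₀³ = m_e⁴e¹⁰/((4πε₀)⁵ℏ⁸) = 3.01 × 10^13 J/m³
Planck energy density: u_P = c⁷/(ℏG²) = 4.68 × 10^113 J/m³
6.89 × 10^-4 × 3.01 × 10^13 / 4.68 × 10^113 = 4.43 × 10^-104

4.43 × 10^-104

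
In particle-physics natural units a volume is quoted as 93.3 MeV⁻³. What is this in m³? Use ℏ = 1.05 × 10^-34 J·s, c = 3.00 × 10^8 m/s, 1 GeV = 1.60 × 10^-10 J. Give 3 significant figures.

7.12 × 10^-37 m³

Volume is [L]³ = [E]⁻³·(ℏc)³.
1 GeV⁻³ → (ℏc)³ × (1 GeV in J)⁻³ = 7.63 × 10^-48 m³.
Convert the energy scale: 93.3 MeV⁻³ = 9.33 × 10^10 GeV⁻³.
Result: 9.33 × 10^10 × 7.63 × 10^-48 = 7.12 × 10^-37 m³.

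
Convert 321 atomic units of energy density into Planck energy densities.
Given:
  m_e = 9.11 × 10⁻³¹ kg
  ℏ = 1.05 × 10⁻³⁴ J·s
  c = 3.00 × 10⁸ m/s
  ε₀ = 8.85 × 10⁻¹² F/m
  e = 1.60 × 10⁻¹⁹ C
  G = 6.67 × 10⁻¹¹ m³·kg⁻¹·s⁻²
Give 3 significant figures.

2.07 × 10⁻⁹⁸

atomic unit of energy density: u_au = E_h/a₀³ = m_e⁴e¹⁰/((4πε₀)⁵ℏ⁸) = 3.01 × 10¹³ J/m³
Planck energy density: u_P = c⁷/(ℏG²) = 4.68 × 10¹¹³ J/m³
321 × 3.01 × 10¹³ / 4.68 × 10¹¹³ = 2.07 × 10⁻⁹⁸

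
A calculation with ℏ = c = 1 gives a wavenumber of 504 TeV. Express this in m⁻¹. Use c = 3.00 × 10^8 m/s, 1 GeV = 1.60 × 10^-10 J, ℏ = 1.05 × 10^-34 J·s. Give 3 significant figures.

2.56 × 10^21 m⁻¹

Inverse length is [E]/(ℏc).
1 GeV → 1/(ℏc) × (1 GeV in J) = 5.08 × 10^15 m⁻¹.
Convert the energy scale: 504 TeV = 5.04 × 10^5 GeV.
Result: 5.04 × 10^5 × 5.08 × 10^15 = 2.56 × 10^21 m⁻¹.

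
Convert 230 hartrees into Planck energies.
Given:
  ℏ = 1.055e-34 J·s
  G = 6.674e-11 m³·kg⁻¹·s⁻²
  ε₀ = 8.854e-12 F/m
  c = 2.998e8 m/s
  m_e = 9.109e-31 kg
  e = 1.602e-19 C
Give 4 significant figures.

5.118e-25

hartree: E_h = m_e e⁴/(4πε₀ℏ)² = 4.354e-18 J
Planck energy: E_P = √(ℏc⁵/G) = 1.957e9 J
230 × 4.354e-18 / 1.957e9 = 5.118e-25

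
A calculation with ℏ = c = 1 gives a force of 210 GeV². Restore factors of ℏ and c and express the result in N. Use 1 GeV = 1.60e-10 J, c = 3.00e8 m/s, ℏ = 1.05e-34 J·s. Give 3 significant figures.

1.71e8 N

Force is [E]/[L] = [E]²/(ℏc); restore (ℏc)⁻¹.
1 GeV² → 1/(ℏc) × (1 GeV in J)² = 8.13e5 N.
Result: 210 × 8.13e5 = 1.71e8 N.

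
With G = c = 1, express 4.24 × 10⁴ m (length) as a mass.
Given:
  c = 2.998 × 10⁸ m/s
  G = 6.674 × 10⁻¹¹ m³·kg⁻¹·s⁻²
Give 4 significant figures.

5.710 × 10³¹ kg

Length → mass via c²/G.
4.24 × 10⁴ m × (c²/G) = 5.710 × 10³¹ kg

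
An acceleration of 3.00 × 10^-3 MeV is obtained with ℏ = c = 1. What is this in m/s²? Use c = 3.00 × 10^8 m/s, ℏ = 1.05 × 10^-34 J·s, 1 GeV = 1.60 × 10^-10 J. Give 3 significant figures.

1.37 × 10^27 m/s²

Acceleration is [L]/[T]² = c·[E]/ℏ.
1 GeV → c/ℏ × (1 GeV in J) = 4.57 × 10^32 m/s².
Convert the energy scale: 3.00 × 10^-3 MeV = 3.00 × 10^-6 GeV.
Result: 3.00 × 10^-6 × 4.57 × 10^32 = 1.37 × 10^27 m/s².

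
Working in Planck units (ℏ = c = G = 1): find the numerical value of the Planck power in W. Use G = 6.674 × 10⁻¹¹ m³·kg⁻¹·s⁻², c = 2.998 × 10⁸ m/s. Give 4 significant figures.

3.629 × 10⁵² W

From ℏ = c = G = 1 the power scale is P_P = c⁵/G.
  = 2.422 × 10⁴² / 6.674 × 10⁻¹¹
  = 3.629 × 10⁵² W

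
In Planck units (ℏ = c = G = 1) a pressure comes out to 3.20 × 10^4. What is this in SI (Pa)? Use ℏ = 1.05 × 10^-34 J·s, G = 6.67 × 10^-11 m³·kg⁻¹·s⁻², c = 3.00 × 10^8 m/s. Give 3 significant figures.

One Planck pressure: p_P = c⁷/(ℏG²) = 4.68 × 10^113 Pa.
3.20 × 10^4 × 4.68 × 10^113 Pa = 1.50 × 10^118 Pa

1.50 × 10^118 Pa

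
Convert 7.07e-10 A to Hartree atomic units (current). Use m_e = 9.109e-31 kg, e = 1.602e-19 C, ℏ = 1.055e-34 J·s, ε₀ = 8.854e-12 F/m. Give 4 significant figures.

atomic unit of electric current: I_au = e E_h/ℏ = m_e e⁵/((4πε₀)²ℏ³) = 6.612e-3 A.
7.07e-10 / 6.612e-3 = 1.069e-7

1.069e-7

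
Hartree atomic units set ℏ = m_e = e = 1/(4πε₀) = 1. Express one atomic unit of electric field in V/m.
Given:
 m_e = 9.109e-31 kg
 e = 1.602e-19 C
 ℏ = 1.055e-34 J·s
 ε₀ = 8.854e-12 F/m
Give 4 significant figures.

Dimensional analysis gives E_au = E_h/(e a₀) = m_e²e⁵/((4πε₀)³ℏ⁴).
E_h = 4.354e-18 J
a₀ = 5.297e-11 m
E_h/(e·a₀) = 5.131e11 V/m

5.131e11 V/m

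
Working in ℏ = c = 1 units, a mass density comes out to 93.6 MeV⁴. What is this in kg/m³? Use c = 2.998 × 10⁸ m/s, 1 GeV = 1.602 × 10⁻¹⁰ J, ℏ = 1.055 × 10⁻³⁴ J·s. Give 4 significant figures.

Mass density is [E]/(c²[L]³) = [E]⁴/(ℏ³c⁵).
1 GeV⁴ → 1/(ℏ³c⁵) × (1 GeV in J)⁴ = 2.316 × 10²⁰ kg/m³.
Convert the energy scale: 93.6 MeV⁴ = 9.36 × 10⁻¹¹ GeV⁴.
Result: 9.36 × 10⁻¹¹ × 2.316 × 10²⁰ = 2.168 × 10¹⁰ kg/m³.

2.168 × 10¹⁰ kg/m³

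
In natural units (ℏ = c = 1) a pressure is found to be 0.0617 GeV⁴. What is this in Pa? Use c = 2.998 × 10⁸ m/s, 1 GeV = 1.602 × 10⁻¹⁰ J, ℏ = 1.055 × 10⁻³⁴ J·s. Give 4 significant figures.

Pressure is [E]/[L]³ = [E]⁴/(ℏc)³.
1 GeV⁴ → 1/(ℏc)³ × (1 GeV in J)⁴ = 2.082 × 10³⁷ Pa.
Result: 0.0617 × 2.082 × 10³⁷ = 1.284 × 10³⁶ Pa.

1.284 × 10³⁶ Pa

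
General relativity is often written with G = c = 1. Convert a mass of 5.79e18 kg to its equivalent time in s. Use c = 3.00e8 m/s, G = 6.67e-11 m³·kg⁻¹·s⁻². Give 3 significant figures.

Mass → time via G/c³.
5.79e18 kg × (G/c³) = 1.43e-17 s

1.43e-17 s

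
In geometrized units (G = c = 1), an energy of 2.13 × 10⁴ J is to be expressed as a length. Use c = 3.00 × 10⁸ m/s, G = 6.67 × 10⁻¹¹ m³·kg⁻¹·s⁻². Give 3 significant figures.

1.75 × 10⁻⁴⁰ m

Energy → length via G/c⁴.
2.13 × 10⁴ J × (G/c⁴) = 1.75 × 10⁻⁴⁰ m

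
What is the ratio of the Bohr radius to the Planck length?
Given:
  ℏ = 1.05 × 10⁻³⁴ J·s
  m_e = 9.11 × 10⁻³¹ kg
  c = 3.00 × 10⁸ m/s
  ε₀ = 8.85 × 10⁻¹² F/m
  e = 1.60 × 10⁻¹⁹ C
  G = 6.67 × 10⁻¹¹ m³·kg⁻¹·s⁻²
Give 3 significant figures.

3.26 × 10²⁴

Bohr radius: a₀ = 4πε₀ℏ²/(m_e e²) = 5.26 × 10⁻¹¹ m
Planck length: ℓ_P = √(ℏG/c³) = 1.61 × 10⁻³⁵ m
ratio = 5.26 × 10⁻¹¹ / 1.61 × 10⁻³⁵ = 3.26 × 10²⁴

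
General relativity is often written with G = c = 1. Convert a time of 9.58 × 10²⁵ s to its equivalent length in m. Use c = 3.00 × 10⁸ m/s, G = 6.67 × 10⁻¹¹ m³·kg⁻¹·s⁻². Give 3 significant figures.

Time → length via c.
9.58 × 10²⁵ s × (c) = 2.87 × 10³⁴ m

2.87 × 10³⁴ m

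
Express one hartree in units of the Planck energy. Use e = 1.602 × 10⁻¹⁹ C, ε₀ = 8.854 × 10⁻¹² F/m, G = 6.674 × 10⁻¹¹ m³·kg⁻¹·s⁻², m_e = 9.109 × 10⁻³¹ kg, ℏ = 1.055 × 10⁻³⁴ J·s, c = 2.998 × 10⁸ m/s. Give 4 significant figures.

hartree: E_h = m_e e⁴/(4πε₀ℏ)² = 4.354 × 10⁻¹⁸ J
Planck energy: E_P = √(ℏc⁵/G) = 1.957 × 10⁹ J
ratio = 4.354 × 10⁻¹⁸ / 1.957 × 10⁹ = 2.225 × 10⁻²⁷

2.225 × 10⁻²⁷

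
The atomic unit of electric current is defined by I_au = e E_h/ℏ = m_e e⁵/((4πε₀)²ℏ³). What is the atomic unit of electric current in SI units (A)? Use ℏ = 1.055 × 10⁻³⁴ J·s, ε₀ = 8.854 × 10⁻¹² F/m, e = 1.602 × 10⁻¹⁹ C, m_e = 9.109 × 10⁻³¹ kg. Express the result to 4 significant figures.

6.612 × 10⁻³ A

I_au = e E_h/ℏ = m_e e⁵/((4πε₀)²ℏ³)
E_h = 4.354 × 10⁻¹⁸ J
e·E_h/ℏ = 6.612 × 10⁻³ A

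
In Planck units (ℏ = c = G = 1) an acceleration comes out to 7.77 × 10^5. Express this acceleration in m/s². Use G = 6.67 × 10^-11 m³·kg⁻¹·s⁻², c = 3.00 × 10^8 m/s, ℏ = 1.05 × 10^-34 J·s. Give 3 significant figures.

4.34 × 10^57 m/s²

One Planck acceleration: a_P = √(c⁷/(ℏG)) = 5.59 × 10^51 m/s².
7.77 × 10^5 × 5.59 × 10^51 m/s² = 4.34 × 10^57 m/s²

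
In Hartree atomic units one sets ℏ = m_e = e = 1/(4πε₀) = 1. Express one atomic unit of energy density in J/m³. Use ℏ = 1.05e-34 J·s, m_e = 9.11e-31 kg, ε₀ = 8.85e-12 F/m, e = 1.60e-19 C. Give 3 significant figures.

3.01e13 J/m³

u_au = E_h/a₀³ = m_e⁴e¹⁰/((4πε₀)⁵ℏ⁸)
E_h = 4.38e-18 J
a₀ = 5.26e-11 m
E_h/a₀³ = 3.01e13 J/m³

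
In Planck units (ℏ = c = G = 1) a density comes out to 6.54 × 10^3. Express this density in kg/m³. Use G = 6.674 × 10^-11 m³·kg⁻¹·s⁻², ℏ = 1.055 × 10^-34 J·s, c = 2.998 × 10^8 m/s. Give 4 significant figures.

3.371 × 10^100 kg/m³

One Planck density: ρ_P = c⁵/(ℏG²) = 5.154 × 10^96 kg/m³.
6.54 × 10^3 × 5.154 × 10^96 kg/m³ = 3.371 × 10^100 kg/m³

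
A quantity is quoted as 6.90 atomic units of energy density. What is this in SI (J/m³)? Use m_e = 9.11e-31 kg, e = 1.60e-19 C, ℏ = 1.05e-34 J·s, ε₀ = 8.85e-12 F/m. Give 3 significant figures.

One atomic unit of energy density: u_au = E_h/a₀³ = m_e⁴e¹⁰/((4πε₀)⁵ℏ⁸) = 3.01e13 J/m³.
6.90 × 3.01e13 J/m³ = 2.08e14 J/m³

2.08e14 J/m³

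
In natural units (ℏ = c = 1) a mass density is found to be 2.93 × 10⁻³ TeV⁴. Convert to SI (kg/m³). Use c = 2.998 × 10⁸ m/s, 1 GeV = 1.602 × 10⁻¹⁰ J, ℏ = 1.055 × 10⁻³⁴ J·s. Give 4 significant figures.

6.786 × 10²⁹ kg/m³

Mass density is [E]/(c²[L]³) = [E]⁴/(ℏ³c⁵).
1 GeV⁴ → 1/(ℏ³c⁵) × (1 GeV in J)⁴ = 2.316 × 10²⁰ kg/m³.
Convert the energy scale: 2.93 × 10⁻³ TeV⁴ = 2.93 × 10⁹ GeV⁴.
Result: 2.93 × 10⁹ × 2.316 × 10²⁰ = 6.786 × 10²⁹ kg/m³.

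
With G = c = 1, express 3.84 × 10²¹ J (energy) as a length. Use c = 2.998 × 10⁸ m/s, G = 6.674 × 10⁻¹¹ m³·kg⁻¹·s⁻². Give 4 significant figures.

3.172 × 10⁻²³ m

Energy → length via G/c⁴.
3.84 × 10²¹ J × (G/c⁴) = 3.172 × 10⁻²³ m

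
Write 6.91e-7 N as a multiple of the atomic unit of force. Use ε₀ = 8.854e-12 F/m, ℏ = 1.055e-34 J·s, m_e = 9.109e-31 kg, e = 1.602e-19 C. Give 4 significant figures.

atomic unit of force: F_au = E_h/a₀ = m_e²e⁶/((4πε₀)³ℏ⁴) = 8.220e-8 N.
6.91e-7 / 8.220e-8 = 8.407

8.407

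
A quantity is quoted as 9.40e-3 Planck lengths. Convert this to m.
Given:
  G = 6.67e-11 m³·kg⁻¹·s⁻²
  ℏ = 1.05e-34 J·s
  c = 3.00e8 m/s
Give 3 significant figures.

One Planck length: ℓ_P = √(ℏG/c³) = 1.61e-35 m.
9.40e-3 × 1.61e-35 m = 1.51e-37 m

1.51e-37 m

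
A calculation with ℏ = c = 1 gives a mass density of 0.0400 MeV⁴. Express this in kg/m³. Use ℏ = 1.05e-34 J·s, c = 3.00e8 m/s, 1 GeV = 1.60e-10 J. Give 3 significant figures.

Mass density is [E]/(c²[L]³) = [E]⁴/(ℏ³c⁵).
1 GeV⁴ → 1/(ℏ³c⁵) × (1 GeV in J)⁴ = 2.33e20 kg/m³.
Convert the energy scale: 0.0400 MeV⁴ = 4.00e-14 GeV⁴.
Result: 4.00e-14 × 2.33e20 = 9.32e6 kg/m³.

9.32e6 kg/m³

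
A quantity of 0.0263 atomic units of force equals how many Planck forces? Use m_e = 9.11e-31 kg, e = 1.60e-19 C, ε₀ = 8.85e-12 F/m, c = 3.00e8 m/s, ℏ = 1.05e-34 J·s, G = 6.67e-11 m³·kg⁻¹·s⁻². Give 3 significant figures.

atomic unit of force: F_au = E_h/a₀ = m_e²e⁶/((4πε₀)³ℏ⁴) = 8.33e-8 N
Planck force: F_P = c⁴/G = 1.21e44 N
0.0263 × 8.33e-8 / 1.21e44 = 1.80e-53

1.80e-53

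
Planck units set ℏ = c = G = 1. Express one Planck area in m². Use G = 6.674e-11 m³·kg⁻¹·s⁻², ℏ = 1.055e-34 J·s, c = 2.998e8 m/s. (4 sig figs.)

2.613e-70 m²

From ℏ = c = G = 1 the area scale is A_P = ℏG/c³.
  = 7.041e-45 / 2.695e25
  = 2.613e-70 m²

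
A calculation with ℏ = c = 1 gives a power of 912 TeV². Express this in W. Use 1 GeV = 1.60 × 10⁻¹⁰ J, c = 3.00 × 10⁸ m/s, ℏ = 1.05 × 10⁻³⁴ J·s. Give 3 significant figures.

2.22 × 10²³ W

Power is [E]/[T] = [E]²/ℏ.
1 GeV² → 1/ℏ × (1 GeV in J)² = 2.44 × 10¹⁴ W.
Convert the energy scale: 912 TeV² = 9.12 × 10⁸ GeV².
Result: 9.12 × 10⁸ × 2.44 × 10¹⁴ = 2.22 × 10²³ W.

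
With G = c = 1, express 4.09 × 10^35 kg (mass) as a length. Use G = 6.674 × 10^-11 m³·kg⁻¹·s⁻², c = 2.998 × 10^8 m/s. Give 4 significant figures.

3.037 × 10^8 m

In G = c = 1 units mass has dimensions of length; the conversion factor is G/c².
4.09 × 10^35 kg × (G/c²) = 3.037 × 10^8 m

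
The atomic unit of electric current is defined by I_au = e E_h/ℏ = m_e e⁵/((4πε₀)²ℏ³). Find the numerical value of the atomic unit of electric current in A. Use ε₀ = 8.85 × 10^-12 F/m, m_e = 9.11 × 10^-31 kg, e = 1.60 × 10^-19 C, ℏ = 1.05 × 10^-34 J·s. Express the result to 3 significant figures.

I_au = e E_h/ℏ = m_e e⁵/((4πε₀)²ℏ³)
E_h = 4.38 × 10^-18 J
e·E_h/ℏ = 6.67 × 10^-3 A

6.67 × 10^-3 A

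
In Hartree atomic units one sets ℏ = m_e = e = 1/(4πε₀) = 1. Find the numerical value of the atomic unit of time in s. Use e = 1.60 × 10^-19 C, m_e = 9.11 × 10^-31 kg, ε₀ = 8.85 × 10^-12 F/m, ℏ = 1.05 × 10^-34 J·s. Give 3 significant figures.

2.40 × 10^-17 s

τ_au = (4πε₀)²ℏ³/(m_e e⁴)
E_h = 4.38 × 10^-18 J
ℏ/E_h = 2.40 × 10^-17 s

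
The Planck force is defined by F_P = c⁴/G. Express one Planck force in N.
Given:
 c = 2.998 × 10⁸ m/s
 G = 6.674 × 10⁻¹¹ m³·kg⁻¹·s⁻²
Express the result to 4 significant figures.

1.210 × 10⁴⁴ N

F_P = c⁴/G
  = 8.078 × 10³³ / 6.674 × 10⁻¹¹
  = 1.210 × 10⁴⁴ N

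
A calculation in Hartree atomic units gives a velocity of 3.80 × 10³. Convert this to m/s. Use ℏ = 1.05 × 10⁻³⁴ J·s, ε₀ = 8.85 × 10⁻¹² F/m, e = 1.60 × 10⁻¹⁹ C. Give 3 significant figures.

8.33 × 10⁹ m/s

One atomic unit of velocity: v_au = e²/(4πε₀ℏ) = 2.19 × 10⁶ m/s.
3.80 × 10³ × 2.19 × 10⁶ m/s = 8.33 × 10⁹ m/s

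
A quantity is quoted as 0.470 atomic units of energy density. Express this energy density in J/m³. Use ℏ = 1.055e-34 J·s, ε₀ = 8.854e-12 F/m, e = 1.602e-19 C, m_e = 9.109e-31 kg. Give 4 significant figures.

One atomic unit of energy density: u_au = E_h/a₀³ = m_e⁴e¹⁰/((4πε₀)⁵ℏ⁸) = 2.929e13 J/m³.
0.470 × 2.929e13 J/m³ = 1.377e13 J/m³

1.377e13 J/m³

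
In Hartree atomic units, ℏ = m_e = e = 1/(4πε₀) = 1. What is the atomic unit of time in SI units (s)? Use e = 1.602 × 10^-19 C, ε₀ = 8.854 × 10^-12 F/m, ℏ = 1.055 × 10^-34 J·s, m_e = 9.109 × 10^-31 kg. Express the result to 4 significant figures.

2.423 × 10^-17 s

The unique combination of the constants set to 1 with dimensions of time is τ_au = (4πε₀)²ℏ³/(m_e e⁴).
E_h = 4.354 × 10^-18 J
ℏ/E_h = 2.423 × 10^-17 s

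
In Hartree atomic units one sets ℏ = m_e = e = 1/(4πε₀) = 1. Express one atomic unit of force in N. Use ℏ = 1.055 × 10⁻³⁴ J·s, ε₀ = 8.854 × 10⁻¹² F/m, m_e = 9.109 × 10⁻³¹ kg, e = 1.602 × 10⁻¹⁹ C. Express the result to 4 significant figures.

8.220 × 10⁻⁸ N

F_au = E_h/a₀ = m_e²e⁶/((4πε₀)³ℏ⁴)
E_h = 4.354 × 10⁻¹⁸ J
a₀ = 5.297 × 10⁻¹¹ m
E_h/a₀ = 8.220 × 10⁻⁸ N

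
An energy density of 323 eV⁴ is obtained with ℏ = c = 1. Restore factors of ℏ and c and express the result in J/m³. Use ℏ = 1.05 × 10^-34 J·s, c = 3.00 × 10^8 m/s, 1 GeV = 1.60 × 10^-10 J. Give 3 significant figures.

[E]/[L]³ = [E]⁴/(ℏc)³; restore (ℏc)⁻³.
1 GeV⁴ → 1/(ℏc)³ × (1 GeV in J)⁴ = 2.10 × 10^37 J/m³.
Convert the energy scale: 323 eV⁴ = 3.23 × 10^-34 GeV⁴.
Result: 3.23 × 10^-34 × 2.10 × 10^37 = 6.77 × 10^3 J/m³.

6.77 × 10^3 J/m³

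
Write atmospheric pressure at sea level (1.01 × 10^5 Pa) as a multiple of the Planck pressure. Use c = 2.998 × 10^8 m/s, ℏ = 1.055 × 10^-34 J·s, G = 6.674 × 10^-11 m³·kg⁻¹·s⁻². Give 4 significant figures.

2.180 × 10^-109

Planck pressure: p_P = c⁷/(ℏG²) = 4.632 × 10^113 Pa.
1.01 × 10^5 / 4.632 × 10^113 = 2.180 × 10^-109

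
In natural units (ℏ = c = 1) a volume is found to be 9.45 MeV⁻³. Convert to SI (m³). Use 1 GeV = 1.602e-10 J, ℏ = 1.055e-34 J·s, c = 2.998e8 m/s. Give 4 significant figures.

Volume is [L]³ = [E]⁻³·(ℏc)³.
1 GeV⁻³ → (ℏc)³ × (1 GeV in J)⁻³ = 7.696e-48 m³.
Convert the energy scale: 9.45 MeV⁻³ = 9.45e9 GeV⁻³.
Result: 9.45e9 × 7.696e-48 = 7.273e-38 m³.

7.273e-38 m³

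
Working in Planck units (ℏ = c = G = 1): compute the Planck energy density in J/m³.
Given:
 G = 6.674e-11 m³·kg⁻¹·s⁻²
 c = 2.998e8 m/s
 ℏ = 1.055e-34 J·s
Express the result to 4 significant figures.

4.632e113 J/m³

From ℏ = c = G = 1 the energy density scale is u_P = c⁷/(ℏG²).
  = 2.177e59 / 4.699e-55
  = 4.632e113 J/m³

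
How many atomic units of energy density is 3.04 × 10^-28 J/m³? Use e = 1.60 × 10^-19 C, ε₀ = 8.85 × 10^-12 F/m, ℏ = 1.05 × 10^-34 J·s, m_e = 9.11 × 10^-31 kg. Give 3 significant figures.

1.01 × 10^-41

atomic unit of energy density: u_au = E_h/a₀³ = m_e⁴e¹⁰/((4πε₀)⁵ℏ⁸) = 3.01 × 10^13 J/m³.
3.04 × 10^-28 / 3.01 × 10^13 = 1.01 × 10^-41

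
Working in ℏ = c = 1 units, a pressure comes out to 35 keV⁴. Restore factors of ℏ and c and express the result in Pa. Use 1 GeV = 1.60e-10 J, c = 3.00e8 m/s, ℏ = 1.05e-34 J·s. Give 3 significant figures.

7.34e14 Pa

Pressure is [E]/[L]³ = [E]⁴/(ℏc)³.
1 GeV⁴ → 1/(ℏc)³ × (1 GeV in J)⁴ = 2.10e37 Pa.
Convert the energy scale: 35 keV⁴ = 3.50e-23 GeV⁴.
Result: 3.50e-23 × 2.10e37 = 7.34e14 Pa.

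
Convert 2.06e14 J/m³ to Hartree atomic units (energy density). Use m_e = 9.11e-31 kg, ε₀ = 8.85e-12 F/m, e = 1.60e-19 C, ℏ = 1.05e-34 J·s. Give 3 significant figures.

atomic unit of energy density: u_au = E_h/a₀³ = m_e⁴e¹⁰/((4πε₀)⁵ℏ⁸) = 3.01e13 J/m³.
2.06e14 / 3.01e13 = 6.84

6.84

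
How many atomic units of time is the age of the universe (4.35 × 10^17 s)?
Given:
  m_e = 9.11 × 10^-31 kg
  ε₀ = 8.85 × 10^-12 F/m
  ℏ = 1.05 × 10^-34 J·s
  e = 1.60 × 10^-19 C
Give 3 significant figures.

atomic unit of time: τ_au = (4πε₀)²ℏ³/(m_e e⁴) = 2.40 × 10^-17 s.
4.35 × 10^17 / 2.40 × 10^-17 = 1.81 × 10^34

1.81 × 10^34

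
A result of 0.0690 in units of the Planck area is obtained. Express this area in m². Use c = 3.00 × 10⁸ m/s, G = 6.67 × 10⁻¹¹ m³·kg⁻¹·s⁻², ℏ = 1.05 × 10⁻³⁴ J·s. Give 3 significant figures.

1.79 × 10⁻⁷¹ m²

One Planck area: A_P = ℏG/c³ = 2.59 × 10⁻⁷⁰ m².
0.0690 × 2.59 × 10⁻⁷⁰ m² = 1.79 × 10⁻⁷¹ m²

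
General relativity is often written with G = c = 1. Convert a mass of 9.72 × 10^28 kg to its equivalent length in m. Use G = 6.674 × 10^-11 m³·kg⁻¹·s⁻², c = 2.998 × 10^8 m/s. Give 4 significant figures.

In G = c = 1 units mass has dimensions of length; the conversion factor is G/c².
9.72 × 10^28 kg × (G/c²) = 72.18 m

72.18 m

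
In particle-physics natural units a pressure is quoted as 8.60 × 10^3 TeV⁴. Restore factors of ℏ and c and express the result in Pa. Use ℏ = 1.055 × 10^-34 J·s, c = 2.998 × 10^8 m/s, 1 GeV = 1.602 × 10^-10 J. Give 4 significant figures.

1.790 × 10^53 Pa

Pressure is [E]/[L]³ = [E]⁴/(ℏc)³.
1 GeV⁴ → 1/(ℏc)³ × (1 GeV in J)⁴ = 2.082 × 10^37 Pa.
Convert the energy scale: 8.60 × 10^3 TeV⁴ = 8.60 × 10^15 GeV⁴.
Result: 8.60 × 10^15 × 2.082 × 10^37 = 1.790 × 10^53 Pa.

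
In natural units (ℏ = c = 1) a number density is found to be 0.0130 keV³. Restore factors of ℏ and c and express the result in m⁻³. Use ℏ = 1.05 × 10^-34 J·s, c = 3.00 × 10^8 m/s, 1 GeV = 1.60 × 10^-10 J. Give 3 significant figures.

1.70 × 10^27 m⁻³

Number density is [L]⁻³ = [E]³/(ℏc)³.
1 GeV³ → 1/(ℏc)³ × (1 GeV in J)³ = 1.31 × 10^47 m⁻³.
Convert the energy scale: 0.0130 keV³ = 1.30 × 10^-20 GeV³.
Result: 1.30 × 10^-20 × 1.31 × 10^47 = 1.70 × 10^27 m⁻³.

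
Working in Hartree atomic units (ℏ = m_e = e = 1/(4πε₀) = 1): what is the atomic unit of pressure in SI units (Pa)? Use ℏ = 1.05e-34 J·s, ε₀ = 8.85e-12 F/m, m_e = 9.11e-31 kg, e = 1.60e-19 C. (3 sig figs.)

3.01e13 Pa

From ℏ = m_e = e = 1/(4πε₀) = 1 the pressure scale is P_au = E_h/a₀³ = m_e⁴e¹⁰/((4πε₀)⁵ℏ⁸).
E_h = 4.38e-18 J
a₀ = 5.26e-11 m
E_h/a₀³ = 3.01e13 Pa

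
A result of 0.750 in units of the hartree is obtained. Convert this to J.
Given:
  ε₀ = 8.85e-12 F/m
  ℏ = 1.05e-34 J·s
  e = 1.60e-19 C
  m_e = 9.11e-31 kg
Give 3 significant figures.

3.28e-18 J

One hartree: E_h = m_e e⁴/(4πε₀ℏ)² = 4.38e-18 J.
0.750 × 4.38e-18 J = 3.28e-18 J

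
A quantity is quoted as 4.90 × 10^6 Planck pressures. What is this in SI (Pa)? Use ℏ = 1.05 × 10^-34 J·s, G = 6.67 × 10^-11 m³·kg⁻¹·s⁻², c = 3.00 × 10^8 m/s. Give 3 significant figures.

One Planck pressure: p_P = c⁷/(ℏG²) = 4.68 × 10^113 Pa.
4.90 × 10^6 × 4.68 × 10^113 Pa = 2.29 × 10^120 Pa

2.29 × 10^120 Pa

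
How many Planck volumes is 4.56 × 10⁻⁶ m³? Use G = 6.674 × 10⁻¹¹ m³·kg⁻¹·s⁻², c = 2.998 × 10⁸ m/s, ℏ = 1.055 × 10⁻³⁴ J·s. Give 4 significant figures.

Planck volume: V_P = (ℏG/c³)^(3/2) = 4.224 × 10⁻¹⁰⁵ m³.
4.56 × 10⁻⁶ / 4.224 × 10⁻¹⁰⁵ = 1.080 × 10⁹⁹

1.080 × 10⁹⁹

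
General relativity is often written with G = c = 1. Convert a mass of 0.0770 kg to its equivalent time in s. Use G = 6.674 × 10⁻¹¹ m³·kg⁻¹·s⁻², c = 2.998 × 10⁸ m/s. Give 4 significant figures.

1.907 × 10⁻³⁷ s

Mass → time via G/c³.
0.0770 kg × (G/c³) = 1.907 × 10⁻³⁷ s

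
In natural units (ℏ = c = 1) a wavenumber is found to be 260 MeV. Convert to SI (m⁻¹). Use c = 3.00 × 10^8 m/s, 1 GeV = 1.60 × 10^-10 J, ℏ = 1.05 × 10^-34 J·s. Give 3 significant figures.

Inverse length is [E]/(ℏc).
1 GeV → 1/(ℏc) × (1 GeV in J) = 5.08 × 10^15 m⁻¹.
Convert the energy scale: 260 MeV = 0.260 GeV.
Result: 0.260 × 5.08 × 10^15 = 1.32 × 10^15 m⁻¹.

1.32 × 10^15 m⁻¹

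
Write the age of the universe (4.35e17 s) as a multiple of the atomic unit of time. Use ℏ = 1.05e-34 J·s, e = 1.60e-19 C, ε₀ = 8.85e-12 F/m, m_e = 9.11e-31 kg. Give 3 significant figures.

atomic unit of time: τ_au = (4πε₀)²ℏ³/(m_e e⁴) = 2.40e-17 s.
4.35e17 / 2.40e-17 = 1.81e34

1.81e34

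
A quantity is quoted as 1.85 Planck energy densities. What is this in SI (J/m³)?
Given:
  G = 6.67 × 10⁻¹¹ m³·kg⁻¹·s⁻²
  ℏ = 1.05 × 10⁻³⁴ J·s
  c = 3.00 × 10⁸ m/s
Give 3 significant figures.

8.66 × 10¹¹³ J/m³

One Planck energy density: u_P = c⁷/(ℏG²) = 4.68 × 10¹¹³ J/m³.
1.85 × 4.68 × 10¹¹³ J/m³ = 8.66 × 10¹¹³ J/m³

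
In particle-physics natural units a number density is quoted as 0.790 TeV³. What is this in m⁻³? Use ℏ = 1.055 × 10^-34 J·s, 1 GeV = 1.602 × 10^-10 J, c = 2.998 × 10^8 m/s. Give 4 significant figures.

1.027 × 10^56 m⁻³

Number density is [L]⁻³ = [E]³/(ℏc)³.
1 GeV³ → 1/(ℏc)³ × (1 GeV in J)³ = 1.299 × 10^47 m⁻³.
Convert the energy scale: 0.790 TeV³ = 7.90 × 10^8 GeV³.
Result: 7.90 × 10^8 × 1.299 × 10^47 = 1.027 × 10^56 m⁻³.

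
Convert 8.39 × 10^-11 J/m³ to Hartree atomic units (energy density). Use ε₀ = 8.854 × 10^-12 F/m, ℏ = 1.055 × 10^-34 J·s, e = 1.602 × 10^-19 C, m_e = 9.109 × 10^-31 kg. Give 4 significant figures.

2.864 × 10^-24

atomic unit of energy density: u_au = E_h/a₀³ = m_e⁴e¹⁰/((4πε₀)⁵ℏ⁸) = 2.929 × 10^13 J/m³.
8.39 × 10^-11 / 2.929 × 10^13 = 2.864 × 10^-24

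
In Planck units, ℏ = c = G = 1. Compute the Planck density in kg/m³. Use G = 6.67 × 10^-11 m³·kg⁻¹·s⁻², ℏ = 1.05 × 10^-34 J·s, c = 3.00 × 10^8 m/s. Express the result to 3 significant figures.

5.20 × 10^96 kg/m³

From ℏ = c = G = 1 the density scale is ρ_P = c⁵/(ℏG²).
  = 2.43 × 10^42 / 4.67 × 10^-55
  = 5.20 × 10^96 kg/m³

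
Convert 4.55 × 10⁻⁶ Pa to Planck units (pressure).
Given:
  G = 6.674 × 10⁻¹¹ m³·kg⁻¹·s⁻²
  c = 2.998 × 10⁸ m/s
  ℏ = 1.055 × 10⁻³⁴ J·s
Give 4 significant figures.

Planck pressure: p_P = c⁷/(ℏG²) = 4.632 × 10¹¹³ Pa.
4.55 × 10⁻⁶ / 4.632 × 10¹¹³ = 9.822 × 10⁻¹²⁰

9.822 × 10⁻¹²⁰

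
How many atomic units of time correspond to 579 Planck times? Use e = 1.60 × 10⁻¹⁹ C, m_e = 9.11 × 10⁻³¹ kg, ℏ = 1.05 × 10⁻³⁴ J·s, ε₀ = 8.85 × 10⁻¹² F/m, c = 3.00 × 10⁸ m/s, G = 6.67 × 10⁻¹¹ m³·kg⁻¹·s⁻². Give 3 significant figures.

Planck time: t_P = √(ℏG/c⁵) = 5.37 × 10⁻⁴⁴ s
atomic unit of time: τ_au = (4πε₀)²ℏ³/(m_e e⁴) = 2.40 × 10⁻¹⁷ s
579 × 5.37 × 10⁻⁴⁴ / 2.40 × 10⁻¹⁷ = 1.30 × 10⁻²⁴

1.30 × 10⁻²⁴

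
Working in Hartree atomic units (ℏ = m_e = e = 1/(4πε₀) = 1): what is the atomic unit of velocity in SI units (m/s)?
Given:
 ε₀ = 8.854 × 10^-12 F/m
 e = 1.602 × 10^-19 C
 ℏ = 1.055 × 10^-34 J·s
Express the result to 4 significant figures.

2.186 × 10^6 m/s

Dimensional analysis gives v_au = e²/(4πε₀ℏ).
  = 2.566 × 10^-38 / 1.174 × 10^-44
  = 2.186 × 10^6 m/s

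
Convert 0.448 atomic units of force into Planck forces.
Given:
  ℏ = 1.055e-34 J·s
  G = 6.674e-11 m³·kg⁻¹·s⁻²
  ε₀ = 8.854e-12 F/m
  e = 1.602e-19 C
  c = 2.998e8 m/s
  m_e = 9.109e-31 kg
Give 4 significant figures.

3.042e-52

atomic unit of force: F_au = E_h/a₀ = m_e²e⁶/((4πε₀)³ℏ⁴) = 8.220e-8 N
Planck force: F_P = c⁴/G = 1.210e44 N
0.448 × 8.220e-8 / 1.210e44 = 3.042e-52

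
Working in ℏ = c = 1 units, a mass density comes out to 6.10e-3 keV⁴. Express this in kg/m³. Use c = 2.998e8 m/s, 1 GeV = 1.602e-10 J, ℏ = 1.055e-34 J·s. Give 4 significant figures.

Mass density is [E]/(c²[L]³) = [E]⁴/(ℏ³c⁵).
1 GeV⁴ → 1/(ℏ³c⁵) × (1 GeV in J)⁴ = 2.316e20 kg/m³.
Convert the energy scale: 6.10e-3 keV⁴ = 6.10e-27 GeV⁴.
Result: 6.10e-27 × 2.316e20 = 1.413e-6 kg/m³.

1.413e-6 kg/m³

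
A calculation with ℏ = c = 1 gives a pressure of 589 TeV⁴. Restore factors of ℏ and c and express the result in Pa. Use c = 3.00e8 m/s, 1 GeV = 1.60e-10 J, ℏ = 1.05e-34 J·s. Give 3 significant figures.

Pressure is [E]/[L]³ = [E]⁴/(ℏc)³.
1 GeV⁴ → 1/(ℏc)³ × (1 GeV in J)⁴ = 2.10e37 Pa.
Convert the energy scale: 589 TeV⁴ = 5.89e14 GeV⁴.
Result: 5.89e14 × 2.10e37 = 1.23e52 Pa.

1.23e52 Pa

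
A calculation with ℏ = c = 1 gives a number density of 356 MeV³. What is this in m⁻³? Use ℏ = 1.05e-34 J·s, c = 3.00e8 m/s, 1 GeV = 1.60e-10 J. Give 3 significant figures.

4.67e40 m⁻³

Number density is [L]⁻³ = [E]³/(ℏc)³.
1 GeV³ → 1/(ℏc)³ × (1 GeV in J)³ = 1.31e47 m⁻³.
Convert the energy scale: 356 MeV³ = 3.56e-7 GeV³.
Result: 3.56e-7 × 1.31e47 = 4.67e40 m⁻³.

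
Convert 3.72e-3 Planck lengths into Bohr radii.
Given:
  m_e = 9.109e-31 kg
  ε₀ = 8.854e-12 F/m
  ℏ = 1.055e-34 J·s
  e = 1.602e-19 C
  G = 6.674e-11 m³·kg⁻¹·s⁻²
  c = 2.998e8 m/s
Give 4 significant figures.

1.135e-27

Planck length: ℓ_P = √(ℏG/c³) = 1.616e-35 m
Bohr radius: a₀ = 4πε₀ℏ²/(m_e e²) = 5.297e-11 m
3.72e-3 × 1.616e-35 / 5.297e-11 = 1.135e-27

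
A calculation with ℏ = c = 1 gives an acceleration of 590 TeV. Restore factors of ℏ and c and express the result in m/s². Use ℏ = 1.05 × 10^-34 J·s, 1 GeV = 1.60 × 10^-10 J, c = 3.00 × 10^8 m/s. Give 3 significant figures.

2.70 × 10^38 m/s²

Acceleration is [L]/[T]² = c·[E]/ℏ.
1 GeV → c/ℏ × (1 GeV in J) = 4.57 × 10^32 m/s².
Convert the energy scale: 590 TeV = 5.90 × 10^5 GeV.
Result: 5.90 × 10^5 × 4.57 × 10^32 = 2.70 × 10^38 m/s².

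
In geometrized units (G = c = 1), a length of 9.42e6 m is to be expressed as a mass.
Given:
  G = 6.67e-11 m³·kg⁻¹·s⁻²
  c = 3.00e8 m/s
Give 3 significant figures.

Length → mass via c²/G.
9.42e6 m × (c²/G) = 1.27e34 kg

1.27e34 kg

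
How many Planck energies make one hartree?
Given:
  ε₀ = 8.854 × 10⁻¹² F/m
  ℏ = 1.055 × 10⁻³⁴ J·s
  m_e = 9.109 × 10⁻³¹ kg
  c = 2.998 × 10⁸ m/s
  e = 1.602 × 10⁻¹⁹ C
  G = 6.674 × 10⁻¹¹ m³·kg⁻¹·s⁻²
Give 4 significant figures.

2.225 × 10⁻²⁷

hartree: E_h = m_e e⁴/(4πε₀ℏ)² = 4.354 × 10⁻¹⁸ J
Planck energy: E_P = √(ℏc⁵/G) = 1.957 × 10⁹ J
ratio = 4.354 × 10⁻¹⁸ / 1.957 × 10⁹ = 2.225 × 10⁻²⁷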